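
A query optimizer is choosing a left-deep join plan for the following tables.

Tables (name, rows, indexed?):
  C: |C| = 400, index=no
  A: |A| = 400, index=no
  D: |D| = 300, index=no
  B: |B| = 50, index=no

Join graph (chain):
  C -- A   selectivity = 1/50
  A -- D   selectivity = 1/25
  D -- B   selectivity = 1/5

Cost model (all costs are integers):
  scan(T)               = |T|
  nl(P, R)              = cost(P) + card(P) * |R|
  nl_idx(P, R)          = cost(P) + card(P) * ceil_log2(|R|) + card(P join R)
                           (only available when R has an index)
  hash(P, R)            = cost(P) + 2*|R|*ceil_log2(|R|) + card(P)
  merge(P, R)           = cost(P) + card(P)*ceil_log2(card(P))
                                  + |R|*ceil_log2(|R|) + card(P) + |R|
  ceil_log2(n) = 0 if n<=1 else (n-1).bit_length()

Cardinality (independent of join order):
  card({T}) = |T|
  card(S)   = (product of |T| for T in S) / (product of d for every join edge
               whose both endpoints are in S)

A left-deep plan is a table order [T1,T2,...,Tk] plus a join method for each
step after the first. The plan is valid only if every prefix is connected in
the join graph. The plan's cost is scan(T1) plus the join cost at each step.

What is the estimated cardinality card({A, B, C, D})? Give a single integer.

384000

Tables in S: A(400), B(50), C(400), D(300)
Edges inside S: C-A(d=50), A-D(d=25), D-B(d=5)
numerator = 400 * 50 * 400 * 300 = 2400000000
denominator = 50 * 25 * 5 = 6250
card(S) = 2400000000 / 6250 = 384000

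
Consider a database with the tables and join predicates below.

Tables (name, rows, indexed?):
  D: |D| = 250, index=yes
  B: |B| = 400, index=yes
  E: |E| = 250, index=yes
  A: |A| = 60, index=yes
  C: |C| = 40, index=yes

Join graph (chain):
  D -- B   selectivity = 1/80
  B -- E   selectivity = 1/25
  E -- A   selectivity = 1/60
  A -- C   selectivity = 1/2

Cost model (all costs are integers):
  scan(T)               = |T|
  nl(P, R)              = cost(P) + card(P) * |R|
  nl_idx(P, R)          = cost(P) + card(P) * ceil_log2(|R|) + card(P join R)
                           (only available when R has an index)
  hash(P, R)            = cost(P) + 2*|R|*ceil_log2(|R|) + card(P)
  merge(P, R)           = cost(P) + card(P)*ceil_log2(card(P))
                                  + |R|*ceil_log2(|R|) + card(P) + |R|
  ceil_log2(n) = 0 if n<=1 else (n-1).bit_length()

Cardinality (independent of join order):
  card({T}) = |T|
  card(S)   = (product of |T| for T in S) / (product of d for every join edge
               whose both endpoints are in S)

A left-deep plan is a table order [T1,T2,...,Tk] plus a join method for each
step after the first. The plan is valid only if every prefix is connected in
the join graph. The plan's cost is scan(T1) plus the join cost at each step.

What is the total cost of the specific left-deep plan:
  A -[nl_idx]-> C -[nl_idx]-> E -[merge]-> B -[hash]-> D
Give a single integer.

step 1: scan A: cost=60, card=60
step 2: join C via nl_idx
    card(P join C) = 60*40/(2) = 1200
    cost = 60 + 60*6 + 1200 = 1620
step 3: join E via nl_idx
    card(P join E) = 1200*250/(60) = 5000
    cost = 1620 + 1200*8 + 5000 = 16220
step 4: join B via merge
    card(P join B) = 5000*400/(25) = 80000
    cost = 16220 + 5000*13 + 400*9 + 5000 + 400 = 90220
step 5: join D via hash
    card(P join D) = 80000*250/(80) = 250000
    cost = 90220 + 2*250*8 + 80000 = 174220

174220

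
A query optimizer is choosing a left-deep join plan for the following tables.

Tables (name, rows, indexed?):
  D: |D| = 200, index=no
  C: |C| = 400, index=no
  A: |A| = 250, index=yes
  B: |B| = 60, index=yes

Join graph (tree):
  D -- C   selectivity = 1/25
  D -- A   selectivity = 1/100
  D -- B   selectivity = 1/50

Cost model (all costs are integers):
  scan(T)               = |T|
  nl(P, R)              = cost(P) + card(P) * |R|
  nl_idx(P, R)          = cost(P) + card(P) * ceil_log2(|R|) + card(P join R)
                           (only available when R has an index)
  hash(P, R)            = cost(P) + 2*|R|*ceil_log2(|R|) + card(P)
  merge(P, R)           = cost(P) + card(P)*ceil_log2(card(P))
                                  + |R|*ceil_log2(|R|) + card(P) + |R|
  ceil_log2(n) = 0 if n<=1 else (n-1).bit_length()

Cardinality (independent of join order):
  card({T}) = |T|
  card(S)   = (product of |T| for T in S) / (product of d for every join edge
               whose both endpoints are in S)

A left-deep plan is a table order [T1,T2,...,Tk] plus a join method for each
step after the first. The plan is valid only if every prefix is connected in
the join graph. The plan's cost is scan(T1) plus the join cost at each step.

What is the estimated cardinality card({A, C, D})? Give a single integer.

Tables in S: A(250), C(400), D(200)
Edges inside S: D-C(d=25), D-A(d=100)
numerator = 250 * 400 * 200 = 20000000
denominator = 25 * 100 = 2500
card(S) = 20000000 / 2500 = 8000

8000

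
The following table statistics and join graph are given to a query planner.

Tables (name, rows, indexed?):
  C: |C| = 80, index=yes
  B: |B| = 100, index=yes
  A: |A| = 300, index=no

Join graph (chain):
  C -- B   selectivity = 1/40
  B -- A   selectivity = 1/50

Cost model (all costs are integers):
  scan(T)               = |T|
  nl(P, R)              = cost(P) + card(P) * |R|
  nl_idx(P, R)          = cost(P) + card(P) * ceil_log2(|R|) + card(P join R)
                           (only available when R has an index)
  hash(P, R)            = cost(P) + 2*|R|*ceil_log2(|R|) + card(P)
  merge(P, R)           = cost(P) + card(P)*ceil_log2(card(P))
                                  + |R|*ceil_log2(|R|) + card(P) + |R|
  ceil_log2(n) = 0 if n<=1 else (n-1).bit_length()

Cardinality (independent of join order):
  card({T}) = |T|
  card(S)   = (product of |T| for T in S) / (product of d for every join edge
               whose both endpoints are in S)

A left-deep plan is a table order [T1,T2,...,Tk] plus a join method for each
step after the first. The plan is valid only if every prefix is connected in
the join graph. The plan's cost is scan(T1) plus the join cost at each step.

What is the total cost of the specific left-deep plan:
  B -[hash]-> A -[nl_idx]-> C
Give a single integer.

step 1: scan B: cost=100, card=100
step 2: join A via hash
    card(P join A) = 100*300/(50) = 600
    cost = 100 + 2*300*9 + 100 = 5600
step 3: join C via nl_idx
    card(P join C) = 600*80/(40) = 1200
    cost = 5600 + 600*7 + 1200 = 11000

11000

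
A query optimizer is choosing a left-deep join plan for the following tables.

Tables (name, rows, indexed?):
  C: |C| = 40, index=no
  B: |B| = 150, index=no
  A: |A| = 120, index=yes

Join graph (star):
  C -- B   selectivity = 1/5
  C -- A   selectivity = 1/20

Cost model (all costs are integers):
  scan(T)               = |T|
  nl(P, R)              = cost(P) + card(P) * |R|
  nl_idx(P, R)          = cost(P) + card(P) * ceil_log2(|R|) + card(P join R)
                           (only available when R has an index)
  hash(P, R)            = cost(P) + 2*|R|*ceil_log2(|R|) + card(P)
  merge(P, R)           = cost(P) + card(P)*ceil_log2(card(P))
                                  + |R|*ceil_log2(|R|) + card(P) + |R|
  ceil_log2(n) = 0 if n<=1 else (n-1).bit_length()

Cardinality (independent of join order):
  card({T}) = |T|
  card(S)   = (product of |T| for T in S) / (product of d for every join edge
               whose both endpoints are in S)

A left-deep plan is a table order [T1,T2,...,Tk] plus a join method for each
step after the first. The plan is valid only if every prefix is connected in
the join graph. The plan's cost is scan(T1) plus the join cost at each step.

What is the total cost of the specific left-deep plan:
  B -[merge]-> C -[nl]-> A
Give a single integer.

145780

step 1: scan B: cost=150, card=150
step 2: join C via merge
    card(P join C) = 150*40/(5) = 1200
    cost = 150 + 150*8 + 40*6 + 150 + 40 = 1780
step 3: join A via nl
    card(P join A) = 1200*120/(20) = 7200
    cost = 1780 + 1200*120 = 145780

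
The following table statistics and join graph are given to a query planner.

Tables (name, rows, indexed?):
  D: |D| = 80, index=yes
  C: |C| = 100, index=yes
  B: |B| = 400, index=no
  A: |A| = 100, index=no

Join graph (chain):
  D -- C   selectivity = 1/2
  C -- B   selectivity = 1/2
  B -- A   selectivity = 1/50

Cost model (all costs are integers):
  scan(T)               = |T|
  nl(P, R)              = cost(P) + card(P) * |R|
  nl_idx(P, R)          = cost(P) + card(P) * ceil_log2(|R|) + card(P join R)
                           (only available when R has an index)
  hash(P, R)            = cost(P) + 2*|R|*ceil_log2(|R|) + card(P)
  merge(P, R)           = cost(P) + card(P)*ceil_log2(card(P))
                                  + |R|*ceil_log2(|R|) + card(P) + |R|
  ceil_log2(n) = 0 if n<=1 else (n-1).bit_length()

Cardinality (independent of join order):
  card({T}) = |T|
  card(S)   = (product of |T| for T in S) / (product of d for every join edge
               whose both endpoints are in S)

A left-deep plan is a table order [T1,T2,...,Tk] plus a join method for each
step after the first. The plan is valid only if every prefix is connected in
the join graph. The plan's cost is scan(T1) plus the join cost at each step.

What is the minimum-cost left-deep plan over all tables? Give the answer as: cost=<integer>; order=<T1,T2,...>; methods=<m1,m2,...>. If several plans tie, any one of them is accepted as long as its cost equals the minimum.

Selinger DP (subsets sized 1..n):
  {D}: scan cost=80, card=80
  {C}: scan cost=100, card=100
  {B}: scan cost=400, card=400
  {A}: scan cost=100, card=100
  {CD}: card=4000; try (D,hash)→1320, (C,merge)→1520, (D,merge)→1540, (C,hash)→1560, (C,nl_idx)→4640, (D,nl_idx)→4800 …(+2); best=1320 via (D,hash)
  {BC}: card=20000; try (C,hash)→2200, (B,merge)→4900, (C,merge)→5200, (B,hash)→7400, (C,nl_idx)→23200, (B,nl)→40100 …(+1); best=2200 via (C,hash)
  {AB}: card=800; try (A,hash)→2200, (B,merge)→4900, (A,merge)→5200, (B,hash)→7400, (B,nl)→40100, (A,nl)→40400; best=2200 via (A,hash)
  {BCD}: card=800000; try (B,hash)→12520, (D,hash)→23320, (B,merge)→57320, (D,merge)→322840, (D,nl_idx)→942200, (B,nl)→1601320 …(+1); best=12520 via (B,hash)
  {ABC}: card=40000; try (C,hash)→4400, (C,merge)→11800, (A,hash)→23600, (C,nl_idx)→47800, (C,nl)→82200, (A,merge)→323000 …(+1); best=4400 via (C,hash)
  {ABCD}: card=1600000; try (D,hash)→45520, (D,merge)→685040, (A,hash)→813920, (D,nl_idx)→1884400, (D,nl)→3204400, (A,merge)→16813320 …(+1); best=45520 via (D,hash)

cost=45520; order=B,A,C,D; methods=hash,hash,hash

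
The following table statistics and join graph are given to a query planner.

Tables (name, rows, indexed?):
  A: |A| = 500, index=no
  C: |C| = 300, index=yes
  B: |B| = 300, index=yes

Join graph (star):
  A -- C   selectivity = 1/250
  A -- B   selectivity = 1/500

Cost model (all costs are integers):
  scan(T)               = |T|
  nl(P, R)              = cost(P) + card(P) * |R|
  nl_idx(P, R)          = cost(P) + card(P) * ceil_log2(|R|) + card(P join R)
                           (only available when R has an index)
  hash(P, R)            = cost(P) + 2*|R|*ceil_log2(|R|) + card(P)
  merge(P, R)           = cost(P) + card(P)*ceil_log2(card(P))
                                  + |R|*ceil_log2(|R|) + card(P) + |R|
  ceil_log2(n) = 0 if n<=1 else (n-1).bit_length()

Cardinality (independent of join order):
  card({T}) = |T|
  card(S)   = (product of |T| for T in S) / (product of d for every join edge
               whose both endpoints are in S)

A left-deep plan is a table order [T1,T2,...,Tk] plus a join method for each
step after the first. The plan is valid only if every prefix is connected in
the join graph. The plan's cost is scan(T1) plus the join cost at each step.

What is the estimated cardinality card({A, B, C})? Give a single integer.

360

Tables in S: A(500), B(300), C(300)
Edges inside S: A-C(d=250), A-B(d=500)
numerator = 500 * 300 * 300 = 45000000
denominator = 250 * 500 = 125000
card(S) = 45000000 / 125000 = 360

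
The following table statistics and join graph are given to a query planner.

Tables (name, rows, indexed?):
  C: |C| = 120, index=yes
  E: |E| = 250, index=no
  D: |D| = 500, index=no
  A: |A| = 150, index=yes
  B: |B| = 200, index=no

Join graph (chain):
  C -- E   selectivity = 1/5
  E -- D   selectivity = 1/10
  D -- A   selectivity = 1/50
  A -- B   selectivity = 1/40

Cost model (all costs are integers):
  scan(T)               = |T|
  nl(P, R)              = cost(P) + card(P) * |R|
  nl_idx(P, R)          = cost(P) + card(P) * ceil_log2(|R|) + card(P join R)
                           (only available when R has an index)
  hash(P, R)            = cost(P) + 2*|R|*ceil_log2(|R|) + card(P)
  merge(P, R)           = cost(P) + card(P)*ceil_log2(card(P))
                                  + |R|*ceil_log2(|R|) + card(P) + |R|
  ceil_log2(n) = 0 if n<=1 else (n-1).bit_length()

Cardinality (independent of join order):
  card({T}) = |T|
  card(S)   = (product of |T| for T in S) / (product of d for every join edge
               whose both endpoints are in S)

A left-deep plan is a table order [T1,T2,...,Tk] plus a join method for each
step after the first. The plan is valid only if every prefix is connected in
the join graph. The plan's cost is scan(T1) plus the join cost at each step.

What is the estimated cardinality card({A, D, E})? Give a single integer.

Tables in S: A(150), D(500), E(250)
Edges inside S: E-D(d=10), D-A(d=50)
numerator = 150 * 500 * 250 = 18750000
denominator = 10 * 50 = 500
card(S) = 18750000 / 500 = 37500

37500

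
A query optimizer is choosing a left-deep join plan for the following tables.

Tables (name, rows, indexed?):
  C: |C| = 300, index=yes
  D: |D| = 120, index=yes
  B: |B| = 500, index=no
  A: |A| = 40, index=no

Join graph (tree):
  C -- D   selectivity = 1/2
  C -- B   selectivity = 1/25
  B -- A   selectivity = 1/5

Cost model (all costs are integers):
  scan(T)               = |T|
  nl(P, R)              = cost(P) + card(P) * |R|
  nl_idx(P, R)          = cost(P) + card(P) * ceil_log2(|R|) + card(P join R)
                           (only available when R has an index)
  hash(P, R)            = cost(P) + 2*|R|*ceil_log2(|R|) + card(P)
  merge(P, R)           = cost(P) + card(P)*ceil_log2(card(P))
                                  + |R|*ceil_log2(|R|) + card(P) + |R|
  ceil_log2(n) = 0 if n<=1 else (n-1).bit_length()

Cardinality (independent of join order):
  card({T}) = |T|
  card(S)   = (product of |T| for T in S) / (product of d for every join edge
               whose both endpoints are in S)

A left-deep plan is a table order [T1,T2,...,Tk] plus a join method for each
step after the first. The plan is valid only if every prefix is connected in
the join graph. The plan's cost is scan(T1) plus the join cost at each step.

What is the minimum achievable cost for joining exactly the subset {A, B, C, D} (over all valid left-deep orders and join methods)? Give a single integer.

60560

Selinger DP over subsets of {A,B,C,D}:
  {C}: scan cost=300, card=300
  {D}: scan cost=120, card=120
  {B}: scan cost=500, card=500
  {A}: scan cost=40, card=40
  {CD}: card=18000; try (D,hash)→2280, (C,merge)→4080, (D,merge)→4260, (C,hash)→5640, (C,nl_idx)→19200, (D,nl_idx)→20400 …(+2); best=2280 via (D,hash)
  {BC}: card=6000; try (C,hash)→6400, (B,merge)→8300, (C,merge)→8500, (B,hash)→9600, (C,nl_idx)→11000, (B,nl)→150300 …(+1); best=6400 via (C,hash)
  {AB}: card=4000; try (A,hash)→1480, (B,merge)→5320, (A,merge)→5780, (B,hash)→9080, (B,nl)→20040, (A,nl)→20500; best=1480 via (A,hash)
  {BCD}: card=360000; try (D,hash)→14080, (B,hash)→29280, (D,merge)→91360, (B,merge)→295280, (D,nl_idx)→408400, (D,nl)→726400 …(+1); best=14080 via (D,hash)
  {ABC}: card=48000; try (C,hash)→10880, (A,hash)→12880, (C,merge)→56480, (C,nl_idx)→85480, (A,merge)→90680, (A,nl)→246400 …(+1); best=10880 via (C,hash)
  {ABCD}: card=2880000; try (D,hash)→60560, (A,hash)→374560, (D,merge)→827840, (D,nl_idx)→3226880, (D,nl)→5770880, (A,merge)→7214360 …(+1); best=60560 via (D,hash)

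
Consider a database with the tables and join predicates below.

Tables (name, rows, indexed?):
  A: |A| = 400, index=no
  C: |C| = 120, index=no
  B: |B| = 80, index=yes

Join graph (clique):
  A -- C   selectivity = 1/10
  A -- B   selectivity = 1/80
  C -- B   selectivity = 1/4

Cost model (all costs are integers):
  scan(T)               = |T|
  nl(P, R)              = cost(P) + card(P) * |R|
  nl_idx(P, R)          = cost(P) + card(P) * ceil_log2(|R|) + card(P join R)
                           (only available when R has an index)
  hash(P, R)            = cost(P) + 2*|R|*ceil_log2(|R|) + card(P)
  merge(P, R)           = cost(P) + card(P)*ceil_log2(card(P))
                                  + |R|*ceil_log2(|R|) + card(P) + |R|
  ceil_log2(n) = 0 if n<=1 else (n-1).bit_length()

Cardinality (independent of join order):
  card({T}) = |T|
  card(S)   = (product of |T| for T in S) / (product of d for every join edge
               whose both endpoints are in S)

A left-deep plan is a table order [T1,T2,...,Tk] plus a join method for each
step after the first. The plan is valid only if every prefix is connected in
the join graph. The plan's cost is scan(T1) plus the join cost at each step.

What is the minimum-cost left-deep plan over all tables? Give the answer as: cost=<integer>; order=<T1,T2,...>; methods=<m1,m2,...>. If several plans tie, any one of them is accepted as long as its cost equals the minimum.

cost=4000; order=A,B,C; methods=hash,hash

Selinger DP (subsets sized 1..n):
  {A}: scan cost=400, card=400
  {C}: scan cost=120, card=120
  {B}: scan cost=80, card=80
  {AC}: card=4800; try (C,hash)→2480, (A,merge)→5080, (C,merge)→5360, (A,hash)→7440, (A,nl)→48120, (C,nl)→48400; best=2480 via (C,hash)
  {AB}: card=400; try (B,hash)→1920, (B,nl_idx)→3600, (A,merge)→4720, (B,merge)→5040, (A,hash)→7360, (A,nl)→32080 …(+1); best=1920 via (B,hash)
  {BC}: card=2400; try (B,hash)→1360, (C,merge)→1680, (B,merge)→1720, (C,hash)→1840, (B,nl_idx)→3360, (C,nl)→9680 …(+1); best=1360 via (B,hash)
  {ABC}: card=1200; try (C,hash)→4000, (C,merge)→6880, (B,hash)→8400, (A,hash)→10960, (A,merge)→36560, (B,nl_idx)→37280 …(+4); best=4000 via (C,hash)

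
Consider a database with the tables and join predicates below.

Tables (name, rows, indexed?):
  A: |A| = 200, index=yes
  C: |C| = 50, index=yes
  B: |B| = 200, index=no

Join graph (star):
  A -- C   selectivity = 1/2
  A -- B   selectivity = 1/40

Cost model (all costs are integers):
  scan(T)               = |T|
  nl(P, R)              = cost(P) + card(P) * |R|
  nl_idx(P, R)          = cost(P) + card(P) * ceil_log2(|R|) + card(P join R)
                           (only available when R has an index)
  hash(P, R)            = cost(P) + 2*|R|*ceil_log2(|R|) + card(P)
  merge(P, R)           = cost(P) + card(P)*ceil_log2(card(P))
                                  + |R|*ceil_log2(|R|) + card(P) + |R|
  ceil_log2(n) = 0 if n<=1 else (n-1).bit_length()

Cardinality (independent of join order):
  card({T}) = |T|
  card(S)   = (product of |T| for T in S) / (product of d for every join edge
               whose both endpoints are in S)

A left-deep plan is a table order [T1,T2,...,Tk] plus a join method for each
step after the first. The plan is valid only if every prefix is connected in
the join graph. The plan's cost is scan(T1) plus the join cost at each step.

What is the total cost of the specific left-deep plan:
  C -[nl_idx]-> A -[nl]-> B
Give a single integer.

step 1: scan C: cost=50, card=50
step 2: join A via nl_idx
    card(P join A) = 50*200/(2) = 5000
    cost = 50 + 50*8 + 5000 = 5450
step 3: join B via nl
    card(P join B) = 5000*200/(40) = 25000
    cost = 5450 + 5000*200 = 1005450

1005450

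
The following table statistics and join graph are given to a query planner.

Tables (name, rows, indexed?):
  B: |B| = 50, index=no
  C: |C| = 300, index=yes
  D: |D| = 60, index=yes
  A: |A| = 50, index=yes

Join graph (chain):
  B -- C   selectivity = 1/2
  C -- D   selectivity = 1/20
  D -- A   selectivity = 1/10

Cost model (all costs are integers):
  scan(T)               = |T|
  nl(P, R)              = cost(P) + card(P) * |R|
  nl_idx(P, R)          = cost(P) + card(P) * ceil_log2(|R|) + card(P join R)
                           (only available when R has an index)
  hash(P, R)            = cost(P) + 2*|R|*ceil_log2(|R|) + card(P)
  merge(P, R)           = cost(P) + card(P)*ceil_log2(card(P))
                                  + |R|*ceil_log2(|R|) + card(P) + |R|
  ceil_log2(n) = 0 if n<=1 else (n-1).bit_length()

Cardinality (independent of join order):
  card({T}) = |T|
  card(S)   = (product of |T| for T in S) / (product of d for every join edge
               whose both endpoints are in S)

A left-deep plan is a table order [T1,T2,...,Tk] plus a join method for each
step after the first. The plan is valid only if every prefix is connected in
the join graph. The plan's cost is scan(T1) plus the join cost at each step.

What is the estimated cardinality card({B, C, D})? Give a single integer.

Tables in S: B(50), C(300), D(60)
Edges inside S: B-C(d=2), C-D(d=20)
numerator = 50 * 300 * 60 = 900000
denominator = 2 * 20 = 40
card(S) = 900000 / 40 = 22500

22500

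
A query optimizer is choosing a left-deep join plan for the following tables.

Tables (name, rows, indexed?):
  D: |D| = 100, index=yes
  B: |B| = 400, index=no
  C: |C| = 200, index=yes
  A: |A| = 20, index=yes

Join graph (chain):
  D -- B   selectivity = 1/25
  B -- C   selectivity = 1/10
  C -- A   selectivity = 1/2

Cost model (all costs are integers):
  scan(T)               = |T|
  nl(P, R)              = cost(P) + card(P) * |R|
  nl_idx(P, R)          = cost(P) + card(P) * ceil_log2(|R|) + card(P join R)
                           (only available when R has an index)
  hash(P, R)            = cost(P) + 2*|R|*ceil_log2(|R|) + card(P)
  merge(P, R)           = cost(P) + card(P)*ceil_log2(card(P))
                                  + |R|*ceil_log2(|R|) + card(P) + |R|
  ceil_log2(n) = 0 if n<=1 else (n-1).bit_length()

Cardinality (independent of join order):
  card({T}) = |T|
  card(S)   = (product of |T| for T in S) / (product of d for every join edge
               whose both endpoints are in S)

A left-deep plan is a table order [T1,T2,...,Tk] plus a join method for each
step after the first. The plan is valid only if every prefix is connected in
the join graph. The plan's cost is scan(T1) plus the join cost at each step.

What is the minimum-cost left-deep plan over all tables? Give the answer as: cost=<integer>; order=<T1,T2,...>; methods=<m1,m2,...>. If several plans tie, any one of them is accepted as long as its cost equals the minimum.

cost=39200; order=B,D,C,A; methods=hash,hash,hash

Selinger DP (subsets sized 1..n):
  {D}: scan cost=100, card=100
  {B}: scan cost=400, card=400
  {C}: scan cost=200, card=200
  {A}: scan cost=20, card=20
  {BD}: card=1600; try (D,hash)→2200, (D,nl_idx)→4800, (B,merge)→4900, (D,merge)→5200, (B,hash)→7400, (B,nl)→40100 …(+1); best=2200 via (D,hash)
  {BC}: card=8000; try (C,hash)→4000, (B,merge)→6000, (C,merge)→6200, (B,hash)→7600, (C,nl_idx)→11600, (B,nl)→80200 …(+1); best=4000 via (C,hash)
  {AC}: card=2000; try (A,hash)→600, (C,merge)→1940, (A,merge)→2120, (C,nl_idx)→2180, (A,nl_idx)→3200, (C,hash)→3240 …(+2); best=600 via (A,hash)
  {BCD}: card=32000; try (C,hash)→7000, (D,hash)→13400, (C,merge)→23200, (C,nl_idx)→47000, (D,nl_idx)→92000, (D,merge)→116800 …(+2); best=7000 via (C,hash)
  {ABC}: card=80000; try (B,hash)→9800, (A,hash)→12200, (B,merge)→28600, (A,merge)→116120, (A,nl_idx)→124000, (A,nl)→164000 …(+1); best=9800 via (B,hash)
  {ABCD}: card=320000; try (A,hash)→39200, (D,hash)→91200, (A,nl_idx)→487000, (A,merge)→519120, (A,nl)→647000, (D,nl_idx)→889800 …(+2); best=39200 via (A,hash)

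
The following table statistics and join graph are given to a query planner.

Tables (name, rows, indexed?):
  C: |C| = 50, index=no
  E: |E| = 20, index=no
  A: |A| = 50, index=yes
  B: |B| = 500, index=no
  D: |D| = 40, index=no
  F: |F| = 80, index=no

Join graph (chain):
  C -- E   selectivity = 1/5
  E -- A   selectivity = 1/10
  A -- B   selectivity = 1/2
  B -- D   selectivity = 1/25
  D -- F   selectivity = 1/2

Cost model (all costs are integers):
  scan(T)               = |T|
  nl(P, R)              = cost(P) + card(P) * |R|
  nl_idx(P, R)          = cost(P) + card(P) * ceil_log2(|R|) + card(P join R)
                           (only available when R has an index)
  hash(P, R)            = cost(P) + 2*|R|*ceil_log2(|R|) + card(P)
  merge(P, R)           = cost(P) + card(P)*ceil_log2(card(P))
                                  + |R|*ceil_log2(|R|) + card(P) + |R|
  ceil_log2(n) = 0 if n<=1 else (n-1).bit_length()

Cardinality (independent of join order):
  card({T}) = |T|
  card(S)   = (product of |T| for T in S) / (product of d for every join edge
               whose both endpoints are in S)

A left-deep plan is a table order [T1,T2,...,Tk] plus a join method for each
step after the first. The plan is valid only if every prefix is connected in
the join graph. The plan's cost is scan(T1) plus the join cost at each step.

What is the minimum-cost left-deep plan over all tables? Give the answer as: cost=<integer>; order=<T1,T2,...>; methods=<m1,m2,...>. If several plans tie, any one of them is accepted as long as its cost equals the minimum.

Selinger DP (subsets sized 1..n):
  {C}: scan cost=50, card=50
  {E}: scan cost=20, card=20
  {A}: scan cost=50, card=50
  {B}: scan cost=500, card=500
  {D}: scan cost=40, card=40
  {F}: scan cost=80, card=80
  {CE}: card=200; try (E,hash)→300, (C,merge)→490, (E,merge)→520, (C,hash)→640, (C,nl)→1020, (E,nl)→1050; best=300 via (E,hash)
  {AE}: card=100; try (A,nl_idx)→240, (E,hash)→300, (A,merge)→490, (E,merge)→520, (A,hash)→640, (A,nl)→1020 …(+1); best=240 via (A,nl_idx)
  {AB}: card=12500; try (A,hash)→1600, (B,merge)→5400, (A,merge)→5850, (B,hash)→9100, (A,nl_idx)→16000, (B,nl)→25050 …(+1); best=1600 via (A,hash)
  {BD}: card=800; try (D,hash)→1480, (B,merge)→5320, (D,merge)→5780, (B,hash)→9080, (B,nl)→20040, (D,nl)→20500; best=1480 via (D,hash)
  {DF}: card=1600; try (D,hash)→640, (F,merge)→960, (D,merge)→1000, (F,hash)→1200, (F,nl)→3240, (D,nl)→3280; best=640 via (D,hash)
  {ACE}: card=1000; try (C,hash)→940, (A,hash)→1100, (C,merge)→1390, (A,merge)→2450, (A,nl_idx)→2500, (C,nl)→5240 …(+1); best=940 via (C,hash)
  {ABE}: card=25000; try (B,merge)→6040, (B,hash)→9340, (E,hash)→14300, (B,nl)→50240, (E,merge)→189220, (E,nl)→251600; best=6040 via (B,merge)
  {ABD}: card=20000; try (A,hash)→2880, (A,merge)→10630, (D,hash)→14580, (A,nl_idx)→26280, (A,nl)→41480, (D,merge)→189380 …(+1); best=2880 via (A,hash)
  {BDF}: card=32000; try (F,hash)→3400, (F,merge)→10920, (B,hash)→11240, (B,merge)→24840, (F,nl)→65480, (B,nl)→800640; best=3400 via (F,hash)
  {ABCE}: card=250000; try (B,hash)→10940, (B,merge)→16940, (C,hash)→31640, (C,merge)→406390, (B,nl)→500940, (C,nl)→1256040; best=10940 via (B,hash)
  {ABDE}: card=40000; try (E,hash)→23080, (D,hash)→31520, (E,merge)→323000, (E,nl)→402880, (D,merge)→406320, (D,nl)→1006040; best=23080 via (E,hash)
  {ABDF}: card=800000; try (F,hash)→24000, (A,hash)→36000, (F,merge)→323520, (A,merge)→515750, (A,nl_idx)→995400, (F,nl)→1602880 …(+1); best=24000 via (F,hash)
  {ABCDE}: card=400000; try (C,hash)→63680, (D,hash)→261420, (C,merge)→703430, (C,nl)→2023080, (D,merge)→4761220, (D,nl)→10010940; best=63680 via (C,hash)
  {ABDEF}: card=1600000; try (F,hash)→64200, (F,merge)→703720, (E,hash)→824200, (F,nl)→3223080, (E,nl)→16024000, (E,merge)→16824120; best=64200 via (F,hash)
  {ABCDEF}: card=16000000; try (F,hash)→464800, (C,hash)→1664800, (F,merge)→8064320, (F,nl)→32063680, (C,merge)→35264550, (C,nl)→80064200; best=464800 via (F,hash)

cost=464800; order=B,D,A,E,C,F; methods=hash,hash,hash,hash,hash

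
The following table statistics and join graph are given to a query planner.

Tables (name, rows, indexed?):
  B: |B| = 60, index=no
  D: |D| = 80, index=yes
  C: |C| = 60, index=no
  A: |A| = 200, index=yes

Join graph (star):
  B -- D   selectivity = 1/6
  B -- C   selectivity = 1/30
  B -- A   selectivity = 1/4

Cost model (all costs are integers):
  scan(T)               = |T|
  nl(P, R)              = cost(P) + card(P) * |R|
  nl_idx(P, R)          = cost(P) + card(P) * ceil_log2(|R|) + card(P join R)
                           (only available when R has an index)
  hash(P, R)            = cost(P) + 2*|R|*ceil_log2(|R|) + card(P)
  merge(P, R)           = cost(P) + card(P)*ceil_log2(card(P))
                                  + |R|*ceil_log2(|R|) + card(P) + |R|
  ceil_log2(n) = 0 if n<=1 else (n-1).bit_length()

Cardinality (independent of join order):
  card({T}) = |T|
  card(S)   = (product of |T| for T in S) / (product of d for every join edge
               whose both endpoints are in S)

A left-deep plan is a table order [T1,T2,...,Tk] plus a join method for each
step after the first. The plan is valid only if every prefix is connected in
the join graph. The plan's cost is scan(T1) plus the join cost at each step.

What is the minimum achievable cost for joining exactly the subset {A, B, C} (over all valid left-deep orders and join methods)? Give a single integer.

Selinger DP over subsets of {A,B,C}:
  {B}: scan cost=60, card=60
  {C}: scan cost=60, card=60
  {A}: scan cost=200, card=200
  {BC}: card=120; try (C,hash)→840, (B,hash)→840, (C,merge)→900, (B,merge)→900, (C,nl)→3660, (B,nl)→3660; best=840 via (C,hash)
  {AB}: card=3000; try (B,hash)→1120, (A,merge)→2280, (B,merge)→2420, (A,hash)→3320, (A,nl_idx)→3540, (A,nl)→12060 …(+1); best=1120 via (B,hash)
  {ABC}: card=6000; try (A,merge)→3600, (A,hash)→4160, (C,hash)→4840, (A,nl_idx)→7800, (A,nl)→24840, (C,merge)→40540 …(+1); best=3600 via (A,merge)

3600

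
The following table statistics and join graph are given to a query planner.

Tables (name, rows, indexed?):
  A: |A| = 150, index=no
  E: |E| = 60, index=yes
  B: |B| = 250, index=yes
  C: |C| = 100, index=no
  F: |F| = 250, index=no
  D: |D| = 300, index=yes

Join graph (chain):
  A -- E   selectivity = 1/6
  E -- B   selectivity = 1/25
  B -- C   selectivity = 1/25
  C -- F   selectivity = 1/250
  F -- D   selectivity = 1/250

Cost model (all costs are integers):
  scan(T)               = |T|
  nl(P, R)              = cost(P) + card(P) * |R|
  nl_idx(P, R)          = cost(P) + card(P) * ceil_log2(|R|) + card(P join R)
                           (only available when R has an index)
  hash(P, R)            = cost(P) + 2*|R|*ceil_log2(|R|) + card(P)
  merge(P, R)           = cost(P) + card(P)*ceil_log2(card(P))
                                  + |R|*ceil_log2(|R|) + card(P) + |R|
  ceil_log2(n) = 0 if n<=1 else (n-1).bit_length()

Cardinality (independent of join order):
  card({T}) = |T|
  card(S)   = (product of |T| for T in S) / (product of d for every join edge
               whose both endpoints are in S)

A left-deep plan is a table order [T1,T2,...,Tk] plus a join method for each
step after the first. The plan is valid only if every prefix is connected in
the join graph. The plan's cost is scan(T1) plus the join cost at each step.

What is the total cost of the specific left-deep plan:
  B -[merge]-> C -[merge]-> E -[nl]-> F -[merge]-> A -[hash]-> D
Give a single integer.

step 1: scan B: cost=250, card=250
step 2: join C via merge
    card(P join C) = 250*100/(25) = 1000
    cost = 250 + 250*8 + 100*7 + 250 + 100 = 3300
step 3: join E via merge
    card(P join E) = 1000*60/(25) = 2400
    cost = 3300 + 1000*10 + 60*6 + 1000 + 60 = 14720
step 4: join F via nl
    card(P join F) = 2400*250/(250) = 2400
    cost = 14720 + 2400*250 = 614720
step 5: join A via merge
    card(P join A) = 2400*150/(6) = 60000
    cost = 614720 + 2400*12 + 150*8 + 2400 + 150 = 647270
step 6: join D via hash
    card(P join D) = 60000*300/(250) = 72000
    cost = 647270 + 2*300*9 + 60000 = 712670

712670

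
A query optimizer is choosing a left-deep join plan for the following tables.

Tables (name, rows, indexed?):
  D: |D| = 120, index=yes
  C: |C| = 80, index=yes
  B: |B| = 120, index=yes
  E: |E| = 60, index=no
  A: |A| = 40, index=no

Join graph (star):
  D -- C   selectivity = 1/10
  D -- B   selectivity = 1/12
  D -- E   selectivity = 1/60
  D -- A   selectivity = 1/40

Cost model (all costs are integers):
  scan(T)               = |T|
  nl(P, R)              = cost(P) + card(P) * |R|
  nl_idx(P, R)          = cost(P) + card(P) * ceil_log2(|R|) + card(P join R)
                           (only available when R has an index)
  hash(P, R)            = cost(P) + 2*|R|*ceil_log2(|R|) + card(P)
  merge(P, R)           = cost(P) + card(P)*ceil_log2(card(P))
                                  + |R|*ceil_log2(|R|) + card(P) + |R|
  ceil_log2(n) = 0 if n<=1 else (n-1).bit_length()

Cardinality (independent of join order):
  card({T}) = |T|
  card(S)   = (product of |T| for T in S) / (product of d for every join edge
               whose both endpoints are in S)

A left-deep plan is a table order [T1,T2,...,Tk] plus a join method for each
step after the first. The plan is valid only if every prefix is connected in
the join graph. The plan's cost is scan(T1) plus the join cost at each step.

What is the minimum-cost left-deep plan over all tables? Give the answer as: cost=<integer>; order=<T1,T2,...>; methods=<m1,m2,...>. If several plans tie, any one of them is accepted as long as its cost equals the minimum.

Selinger DP (subsets sized 1..n):
  {D}: scan cost=120, card=120
  {C}: scan cost=80, card=80
  {B}: scan cost=120, card=120
  {E}: scan cost=60, card=60
  {A}: scan cost=40, card=40
  {CD}: card=960; try (C,hash)→1360, (D,nl_idx)→1600, (D,merge)→1680, (C,merge)→1720, (D,hash)→1840, (C,nl_idx)→1920 …(+2); best=1360 via (C,hash)
  {BD}: card=1200; try (D,hash)→1920, (B,hash)→1920, (D,merge)→2040, (B,merge)→2040, (D,nl_idx)→2160, (B,nl_idx)→2160 …(+2); best=1920 via (D,hash)
  {DE}: card=120; try (D,nl_idx)→600, (E,hash)→960, (D,merge)→1440, (E,merge)→1500, (D,hash)→1800, (D,nl)→7260 …(+1); best=600 via (D,nl_idx)
  {AD}: card=120; try (D,nl_idx)→440, (A,hash)→720, (D,merge)→1280, (A,merge)→1360, (D,hash)→1760, (D,nl)→4840 …(+1); best=440 via (D,nl_idx)
  {BCD}: card=9600; try (B,hash)→4000, (C,hash)→4240, (B,merge)→12880, (C,merge)→16960, (B,nl_idx)→17680, (C,nl_idx)→19920 …(+2); best=4000 via (B,hash)
  {CDE}: card=960; try (C,hash)→1840, (C,merge)→2200, (C,nl_idx)→2400, (E,hash)→3040, (C,nl)→10200, (E,merge)→12340 …(+1); best=1840 via (C,hash)
  {ACD}: card=960; try (C,hash)→1680, (C,merge)→2040, (C,nl_idx)→2240, (A,hash)→2800, (C,nl)→10040, (A,merge)→12200 …(+1); best=1680 via (C,hash)
  {BDE}: card=1200; try (B,hash)→2400, (B,merge)→2520, (B,nl_idx)→2640, (E,hash)→3840, (B,nl)→15000, (E,merge)→16740 …(+1); best=2400 via (B,hash)
  {ABD}: card=1200; try (B,hash)→2240, (B,merge)→2360, (B,nl_idx)→2480, (A,hash)→3600, (B,nl)→14840, (A,merge)→16600 …(+1); best=2240 via (B,hash)
  {ADE}: card=120; try (A,hash)→1200, (E,hash)→1280, (E,merge)→1820, (A,merge)→1840, (A,nl)→5400, (E,nl)→7640; best=1200 via (A,hash)
  {BCDE}: card=9600; try (B,hash)→4480, (C,hash)→4720, (B,merge)→13360, (E,hash)→14320, (C,merge)→17440, (B,nl_idx)→18160 …(+5); best=4480 via (B,hash)
  {ABCD}: card=9600; try (B,hash)→4320, (C,hash)→4560, (B,merge)→13200, (A,hash)→14080, (C,merge)→17280, (B,nl_idx)→18000 …(+5); best=4320 via (B,hash)
  {ACDE}: card=960; try (C,hash)→2440, (C,merge)→2800, (C,nl_idx)→3000, (A,hash)→3280, (E,hash)→3360, (C,nl)→10800 …(+4); best=2440 via (C,hash)
  {ABDE}: card=1200; try (B,hash)→3000, (B,merge)→3120, (B,nl_idx)→3240, (A,hash)→4080, (E,hash)→4160, (B,nl)→15600 …(+4); best=3000 via (B,hash)
  {ABCDE}: card=9600; try (B,hash)→5080, (C,hash)→5320, (B,merge)→13960, (A,hash)→14560, (E,hash)→14640, (C,merge)→18040 …(+8); best=5080 via (B,hash)

cost=5080; order=E,D,A,C,B; methods=nl_idx,hash,hash,hash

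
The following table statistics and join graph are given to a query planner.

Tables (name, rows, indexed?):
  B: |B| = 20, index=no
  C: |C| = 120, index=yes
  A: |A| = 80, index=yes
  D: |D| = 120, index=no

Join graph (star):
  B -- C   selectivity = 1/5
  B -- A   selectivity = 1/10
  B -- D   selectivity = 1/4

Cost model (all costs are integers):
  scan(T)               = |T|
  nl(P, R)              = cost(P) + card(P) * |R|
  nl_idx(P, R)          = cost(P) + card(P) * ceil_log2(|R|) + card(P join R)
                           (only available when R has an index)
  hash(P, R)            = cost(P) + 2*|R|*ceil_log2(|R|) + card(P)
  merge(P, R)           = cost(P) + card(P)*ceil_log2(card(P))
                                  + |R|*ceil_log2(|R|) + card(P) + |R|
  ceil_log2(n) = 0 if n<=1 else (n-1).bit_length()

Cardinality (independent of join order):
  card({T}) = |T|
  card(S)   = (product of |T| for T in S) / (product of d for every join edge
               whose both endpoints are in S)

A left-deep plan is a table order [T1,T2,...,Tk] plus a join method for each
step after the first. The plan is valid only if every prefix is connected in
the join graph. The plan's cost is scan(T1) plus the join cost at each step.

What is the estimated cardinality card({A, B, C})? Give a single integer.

Tables in S: A(80), B(20), C(120)
Edges inside S: B-C(d=5), B-A(d=10)
numerator = 80 * 20 * 120 = 192000
denominator = 5 * 10 = 50
card(S) = 192000 / 50 = 3840

3840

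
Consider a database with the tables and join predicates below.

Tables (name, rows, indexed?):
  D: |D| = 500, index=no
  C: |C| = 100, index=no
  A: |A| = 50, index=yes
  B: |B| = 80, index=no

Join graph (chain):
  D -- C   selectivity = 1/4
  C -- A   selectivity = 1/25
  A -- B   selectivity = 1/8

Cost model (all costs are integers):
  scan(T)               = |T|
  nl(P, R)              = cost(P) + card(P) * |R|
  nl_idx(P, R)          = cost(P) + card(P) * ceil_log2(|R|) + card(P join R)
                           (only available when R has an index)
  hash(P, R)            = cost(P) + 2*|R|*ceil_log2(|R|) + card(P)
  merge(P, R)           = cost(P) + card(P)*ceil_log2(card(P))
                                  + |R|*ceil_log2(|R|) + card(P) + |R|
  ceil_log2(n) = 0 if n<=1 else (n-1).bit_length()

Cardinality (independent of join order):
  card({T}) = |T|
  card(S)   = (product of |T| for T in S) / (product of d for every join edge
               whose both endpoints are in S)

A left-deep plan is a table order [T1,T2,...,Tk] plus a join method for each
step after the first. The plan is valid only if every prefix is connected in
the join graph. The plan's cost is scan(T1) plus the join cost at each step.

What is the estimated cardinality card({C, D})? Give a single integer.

12500

Tables in S: C(100), D(500)
Edges inside S: D-C(d=4)
numerator = 100 * 500 = 50000
denominator = 4 = 4
card(S) = 50000 / 4 = 12500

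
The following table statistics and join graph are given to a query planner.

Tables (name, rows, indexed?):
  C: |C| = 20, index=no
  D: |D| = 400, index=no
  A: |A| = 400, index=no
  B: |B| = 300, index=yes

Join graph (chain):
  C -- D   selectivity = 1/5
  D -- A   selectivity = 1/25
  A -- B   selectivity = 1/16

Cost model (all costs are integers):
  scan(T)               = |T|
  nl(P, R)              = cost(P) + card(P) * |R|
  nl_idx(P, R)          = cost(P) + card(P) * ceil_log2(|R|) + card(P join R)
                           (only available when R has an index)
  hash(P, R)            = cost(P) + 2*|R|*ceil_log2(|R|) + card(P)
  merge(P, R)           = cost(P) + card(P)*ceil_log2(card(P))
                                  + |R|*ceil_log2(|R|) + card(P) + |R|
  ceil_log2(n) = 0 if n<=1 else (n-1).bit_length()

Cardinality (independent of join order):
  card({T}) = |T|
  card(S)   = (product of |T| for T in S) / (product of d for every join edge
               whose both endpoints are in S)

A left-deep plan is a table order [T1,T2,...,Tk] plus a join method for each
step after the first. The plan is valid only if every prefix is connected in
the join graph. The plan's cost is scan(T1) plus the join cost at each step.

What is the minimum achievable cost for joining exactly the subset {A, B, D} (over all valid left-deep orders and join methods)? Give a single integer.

Selinger DP over subsets of {A,B,D}:
  {D}: scan cost=400, card=400
  {A}: scan cost=400, card=400
  {B}: scan cost=300, card=300
  {AD}: card=6400; try (D,hash)→8000, (A,hash)→8000, (D,merge)→8400, (A,merge)→8400, (D,nl)→160400, (A,nl)→160400; best=8000 via (D,hash)
  {AB}: card=7500; try (B,hash)→6200, (A,merge)→7300, (B,merge)→7400, (A,hash)→7800, (B,nl_idx)→11500, (A,nl)→120300 …(+1); best=6200 via (B,hash)
  {ABD}: card=120000; try (B,hash)→19800, (D,hash)→20900, (B,merge)→100600, (D,merge)→115200, (B,nl_idx)→185600, (B,nl)→1928000 …(+1); best=19800 via (B,hash)

19800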